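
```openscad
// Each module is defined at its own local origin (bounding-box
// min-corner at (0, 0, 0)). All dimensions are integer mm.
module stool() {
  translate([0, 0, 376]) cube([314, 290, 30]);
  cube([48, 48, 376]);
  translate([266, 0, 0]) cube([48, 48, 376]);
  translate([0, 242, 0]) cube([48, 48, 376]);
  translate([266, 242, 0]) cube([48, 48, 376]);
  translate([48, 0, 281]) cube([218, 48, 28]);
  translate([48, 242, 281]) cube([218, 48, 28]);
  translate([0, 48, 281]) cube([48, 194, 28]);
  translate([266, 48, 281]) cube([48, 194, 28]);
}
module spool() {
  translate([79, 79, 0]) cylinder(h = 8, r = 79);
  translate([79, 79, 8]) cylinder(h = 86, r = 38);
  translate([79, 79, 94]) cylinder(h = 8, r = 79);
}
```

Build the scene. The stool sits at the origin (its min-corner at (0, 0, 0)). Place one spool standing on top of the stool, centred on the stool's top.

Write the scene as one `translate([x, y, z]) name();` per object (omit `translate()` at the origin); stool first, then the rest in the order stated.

stool();
translate([78, 66, 406]) spool();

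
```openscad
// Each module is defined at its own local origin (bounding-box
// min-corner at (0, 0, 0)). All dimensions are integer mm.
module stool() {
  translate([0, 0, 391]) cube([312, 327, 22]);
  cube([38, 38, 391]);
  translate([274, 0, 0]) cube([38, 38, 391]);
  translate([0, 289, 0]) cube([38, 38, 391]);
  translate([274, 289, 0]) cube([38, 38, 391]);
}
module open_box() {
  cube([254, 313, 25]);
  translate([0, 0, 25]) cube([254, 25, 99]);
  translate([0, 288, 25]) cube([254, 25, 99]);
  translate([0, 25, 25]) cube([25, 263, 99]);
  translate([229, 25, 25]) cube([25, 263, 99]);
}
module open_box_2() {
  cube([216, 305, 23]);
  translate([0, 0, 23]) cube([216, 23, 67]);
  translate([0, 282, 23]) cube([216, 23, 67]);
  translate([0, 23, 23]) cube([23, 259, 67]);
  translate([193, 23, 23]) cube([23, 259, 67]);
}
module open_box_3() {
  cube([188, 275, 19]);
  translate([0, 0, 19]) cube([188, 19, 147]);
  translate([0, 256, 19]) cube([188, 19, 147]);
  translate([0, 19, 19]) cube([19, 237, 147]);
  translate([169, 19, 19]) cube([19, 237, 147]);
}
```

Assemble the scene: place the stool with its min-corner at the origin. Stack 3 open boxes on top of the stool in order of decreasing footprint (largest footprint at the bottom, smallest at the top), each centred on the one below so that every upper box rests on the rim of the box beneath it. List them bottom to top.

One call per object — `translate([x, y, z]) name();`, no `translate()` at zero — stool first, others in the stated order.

stool();
translate([29, 7, 413]) open_box();
translate([48, 11, 537]) open_box_2();
translate([62, 26, 627]) open_box_3();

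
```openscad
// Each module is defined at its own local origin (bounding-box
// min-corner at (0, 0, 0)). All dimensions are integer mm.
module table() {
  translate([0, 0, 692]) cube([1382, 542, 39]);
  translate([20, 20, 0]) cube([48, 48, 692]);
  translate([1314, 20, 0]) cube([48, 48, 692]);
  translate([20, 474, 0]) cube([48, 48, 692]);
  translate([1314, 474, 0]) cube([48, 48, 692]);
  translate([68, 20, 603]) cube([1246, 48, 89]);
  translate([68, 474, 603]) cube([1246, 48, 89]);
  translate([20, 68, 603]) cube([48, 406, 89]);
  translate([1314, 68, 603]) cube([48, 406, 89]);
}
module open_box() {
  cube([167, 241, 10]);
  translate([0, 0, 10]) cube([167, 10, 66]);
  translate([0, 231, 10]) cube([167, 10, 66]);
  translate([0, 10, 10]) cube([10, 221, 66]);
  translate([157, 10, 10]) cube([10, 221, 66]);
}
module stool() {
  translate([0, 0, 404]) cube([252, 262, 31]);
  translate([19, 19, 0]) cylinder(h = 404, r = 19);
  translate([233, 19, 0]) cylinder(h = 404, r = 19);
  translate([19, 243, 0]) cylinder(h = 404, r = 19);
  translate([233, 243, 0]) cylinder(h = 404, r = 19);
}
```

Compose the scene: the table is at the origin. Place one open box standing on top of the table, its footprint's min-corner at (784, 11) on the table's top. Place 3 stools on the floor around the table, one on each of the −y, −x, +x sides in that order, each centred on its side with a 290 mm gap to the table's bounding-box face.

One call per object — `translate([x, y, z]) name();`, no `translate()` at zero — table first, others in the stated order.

table();
translate([784, 11, 731]) open_box();
translate([565, -552, 0]) stool();
translate([-542, 140, 0]) stool();
translate([1672, 140, 0]) stool();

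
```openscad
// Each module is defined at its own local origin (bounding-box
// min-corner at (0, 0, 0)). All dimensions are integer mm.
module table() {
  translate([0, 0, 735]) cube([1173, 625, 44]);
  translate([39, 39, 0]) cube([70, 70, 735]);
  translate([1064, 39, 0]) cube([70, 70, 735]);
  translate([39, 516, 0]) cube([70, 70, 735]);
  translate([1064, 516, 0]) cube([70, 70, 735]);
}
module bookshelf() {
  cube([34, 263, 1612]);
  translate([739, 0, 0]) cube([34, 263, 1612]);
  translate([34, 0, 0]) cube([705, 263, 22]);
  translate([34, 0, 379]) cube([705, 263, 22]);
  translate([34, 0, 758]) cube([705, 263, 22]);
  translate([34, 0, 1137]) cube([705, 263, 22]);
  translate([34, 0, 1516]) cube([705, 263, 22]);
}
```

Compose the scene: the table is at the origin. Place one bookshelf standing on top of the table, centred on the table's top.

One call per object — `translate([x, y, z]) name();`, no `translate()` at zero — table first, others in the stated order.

table();
translate([200, 181, 779]) bookshelf();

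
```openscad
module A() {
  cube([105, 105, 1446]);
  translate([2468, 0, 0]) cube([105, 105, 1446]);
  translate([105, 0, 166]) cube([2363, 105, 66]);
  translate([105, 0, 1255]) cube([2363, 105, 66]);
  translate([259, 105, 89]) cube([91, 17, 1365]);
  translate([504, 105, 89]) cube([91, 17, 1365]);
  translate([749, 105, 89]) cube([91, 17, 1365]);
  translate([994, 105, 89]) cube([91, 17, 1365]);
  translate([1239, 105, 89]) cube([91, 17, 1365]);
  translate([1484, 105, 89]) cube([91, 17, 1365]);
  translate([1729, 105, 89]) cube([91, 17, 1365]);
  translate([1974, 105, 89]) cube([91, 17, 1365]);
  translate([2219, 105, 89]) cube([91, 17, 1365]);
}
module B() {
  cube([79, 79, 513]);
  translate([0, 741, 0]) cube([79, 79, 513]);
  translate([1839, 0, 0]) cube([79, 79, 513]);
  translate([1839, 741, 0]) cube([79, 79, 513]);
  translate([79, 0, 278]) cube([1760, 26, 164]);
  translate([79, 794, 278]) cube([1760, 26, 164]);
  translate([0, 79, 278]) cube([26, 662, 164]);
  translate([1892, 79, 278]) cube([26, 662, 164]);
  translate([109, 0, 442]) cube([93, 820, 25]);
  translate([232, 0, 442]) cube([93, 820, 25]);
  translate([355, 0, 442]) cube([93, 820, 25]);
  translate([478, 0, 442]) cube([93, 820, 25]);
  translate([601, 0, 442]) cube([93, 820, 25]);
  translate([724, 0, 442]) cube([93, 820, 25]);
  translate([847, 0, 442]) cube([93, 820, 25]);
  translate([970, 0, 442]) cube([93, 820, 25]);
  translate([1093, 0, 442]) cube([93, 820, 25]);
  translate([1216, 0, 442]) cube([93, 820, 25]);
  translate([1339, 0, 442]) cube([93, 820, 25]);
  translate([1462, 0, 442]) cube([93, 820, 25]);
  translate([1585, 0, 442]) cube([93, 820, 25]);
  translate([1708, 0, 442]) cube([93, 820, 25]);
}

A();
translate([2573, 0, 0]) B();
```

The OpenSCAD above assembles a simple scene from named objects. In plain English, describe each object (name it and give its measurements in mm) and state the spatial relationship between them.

A is a fence section. Two 105×105 mm posts, 1446 mm tall, stand on the floor with a clear span of 2363 mm between their inner faces. Two horizontal rails of 105×66 mm section span the gap between the posts with their undersides at z = 166 mm and z = 1255 mm, flush with the posts' −y face. 9 pickets, each 91 mm wide, 17 mm thick and 1365 mm tall, are fixed to the +y face of the rails with their bottoms at z = 89 mm, evenly spaced across the span with equal gaps (rounded down to the nearest mm) at the −x end and between each pair — any rounding remainder accumulates at the +x end.

B is a bed frame 1918 mm long (x) by 820 mm wide (y). Four 79×79 mm corner posts, 513 mm tall, at the corners of the footprint. Four rails of 26 mm thickness and 164 mm height run between adjacent posts with their undersides at z = 278 mm, their outer faces flush with the outside of the frame (the two x-running rails run between the posts' inner faces; the two y-running rails run between the posts' inner faces). 14 slats, each 93 mm wide (x) and 25 mm thick, lie across the top of the two x-running rails, running the full 820 mm width of the frame in y; the slats are evenly spaced along x between the inner faces of the end posts with equal gaps (rounded down to the nearest mm) at the −x end and between each pair — any rounding remainder accumulates at the +x end.

The bed frame is against the fence section's +x side, with their −y faces flush.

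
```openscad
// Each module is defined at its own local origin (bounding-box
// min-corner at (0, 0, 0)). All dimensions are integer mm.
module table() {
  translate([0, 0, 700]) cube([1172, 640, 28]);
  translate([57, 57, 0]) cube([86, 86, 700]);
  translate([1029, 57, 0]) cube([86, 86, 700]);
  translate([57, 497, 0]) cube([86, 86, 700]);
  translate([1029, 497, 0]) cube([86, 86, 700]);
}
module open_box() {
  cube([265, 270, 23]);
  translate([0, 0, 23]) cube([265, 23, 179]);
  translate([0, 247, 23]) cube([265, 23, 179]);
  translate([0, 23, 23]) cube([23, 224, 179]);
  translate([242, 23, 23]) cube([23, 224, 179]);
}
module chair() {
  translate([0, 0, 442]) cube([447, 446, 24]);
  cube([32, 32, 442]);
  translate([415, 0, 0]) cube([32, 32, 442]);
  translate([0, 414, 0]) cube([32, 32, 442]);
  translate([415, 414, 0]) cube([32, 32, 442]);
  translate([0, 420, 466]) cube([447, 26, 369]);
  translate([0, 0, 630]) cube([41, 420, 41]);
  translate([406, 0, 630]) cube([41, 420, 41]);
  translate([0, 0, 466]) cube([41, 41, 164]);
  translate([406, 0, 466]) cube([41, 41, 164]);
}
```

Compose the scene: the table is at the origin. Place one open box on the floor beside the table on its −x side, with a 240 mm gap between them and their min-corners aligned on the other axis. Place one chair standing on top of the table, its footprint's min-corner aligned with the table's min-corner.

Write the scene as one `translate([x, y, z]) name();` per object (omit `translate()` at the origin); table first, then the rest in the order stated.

table();
translate([-505, 0, 0]) open_box();
translate([0, 0, 728]) chair();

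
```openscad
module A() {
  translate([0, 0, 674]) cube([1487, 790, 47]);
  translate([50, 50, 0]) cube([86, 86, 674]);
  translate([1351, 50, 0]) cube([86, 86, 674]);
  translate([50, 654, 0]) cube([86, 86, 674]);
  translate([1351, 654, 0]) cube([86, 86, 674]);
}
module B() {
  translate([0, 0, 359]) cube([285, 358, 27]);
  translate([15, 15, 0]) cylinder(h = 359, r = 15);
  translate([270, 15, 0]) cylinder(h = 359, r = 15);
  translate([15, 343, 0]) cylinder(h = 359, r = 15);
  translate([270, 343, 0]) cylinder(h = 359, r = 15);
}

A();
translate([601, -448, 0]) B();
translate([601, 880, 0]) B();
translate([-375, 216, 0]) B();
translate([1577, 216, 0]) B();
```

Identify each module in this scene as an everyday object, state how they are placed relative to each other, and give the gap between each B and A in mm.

A is a table. B is a stool. Four stools sit around the table at the −y, +y, −x, +x sides. The gap between each stool and the table is 90 mm.

Each stool's nearest face is 90 mm from the table's bounding box.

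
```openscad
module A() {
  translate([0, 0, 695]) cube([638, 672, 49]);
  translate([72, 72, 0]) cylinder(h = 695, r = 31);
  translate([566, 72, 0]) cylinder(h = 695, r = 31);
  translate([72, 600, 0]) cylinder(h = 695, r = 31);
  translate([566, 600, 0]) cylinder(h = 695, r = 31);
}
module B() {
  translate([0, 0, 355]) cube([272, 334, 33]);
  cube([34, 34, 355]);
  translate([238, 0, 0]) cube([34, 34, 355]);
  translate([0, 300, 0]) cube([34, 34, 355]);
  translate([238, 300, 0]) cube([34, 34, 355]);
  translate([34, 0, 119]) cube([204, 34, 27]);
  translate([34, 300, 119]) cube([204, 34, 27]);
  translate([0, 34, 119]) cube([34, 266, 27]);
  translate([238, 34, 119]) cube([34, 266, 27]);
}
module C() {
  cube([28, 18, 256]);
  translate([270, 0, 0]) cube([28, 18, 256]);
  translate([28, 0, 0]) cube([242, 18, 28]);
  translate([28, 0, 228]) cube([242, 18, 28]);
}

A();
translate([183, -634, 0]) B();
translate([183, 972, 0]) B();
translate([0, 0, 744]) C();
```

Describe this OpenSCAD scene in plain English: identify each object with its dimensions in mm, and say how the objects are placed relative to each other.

A is a table: top 638 mm (x) × 672 mm (y), 49 mm thick, upper face at z = 744 mm, on four round legs of 62 mm diameter, each leg's bounding box inset 41 mm from the nearest pair of top edges, running from z = 0 to the bottom of the top.

B is a four-legged stool. The seat is a 272×334×33 mm slab whose top surface is at z = 388 mm; four square legs, each 34×34 mm in cross-section, run from the floor (z = 0) to the underside of the seat, each flush with a corner of the seat. Four stretchers, 34 mm wide and 27 mm tall, connect adjacent legs with their undersides at z = 119 mm, each running between the inner faces of the legs it joins and aligned with the legs' outer faces on the other axis.

C is a picture frame with a 242×200 mm rectangular opening (x by z) and a uniform 28 mm border on every side. Frame depth is 18 mm along y. It is built from two vertical stiles running the full outside height and two horizontal rails spanning the gap between the stiles.

Two stools sit around the table at the −y, +y sides. The picture frame is on top of the table.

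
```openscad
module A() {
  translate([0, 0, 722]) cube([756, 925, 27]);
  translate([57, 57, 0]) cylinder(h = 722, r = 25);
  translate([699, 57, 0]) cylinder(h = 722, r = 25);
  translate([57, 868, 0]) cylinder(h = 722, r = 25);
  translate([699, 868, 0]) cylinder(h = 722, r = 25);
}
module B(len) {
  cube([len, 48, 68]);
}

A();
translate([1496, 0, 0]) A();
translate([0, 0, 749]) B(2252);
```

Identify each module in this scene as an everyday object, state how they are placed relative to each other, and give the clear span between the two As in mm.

A is a table. B is a beam. A beam spans the tops of two tables. The clear span between the two tables is 740 mm.

Second table starts at x = 1496; first ends at x = 756; clear span = 1496 − 756 = 740 mm.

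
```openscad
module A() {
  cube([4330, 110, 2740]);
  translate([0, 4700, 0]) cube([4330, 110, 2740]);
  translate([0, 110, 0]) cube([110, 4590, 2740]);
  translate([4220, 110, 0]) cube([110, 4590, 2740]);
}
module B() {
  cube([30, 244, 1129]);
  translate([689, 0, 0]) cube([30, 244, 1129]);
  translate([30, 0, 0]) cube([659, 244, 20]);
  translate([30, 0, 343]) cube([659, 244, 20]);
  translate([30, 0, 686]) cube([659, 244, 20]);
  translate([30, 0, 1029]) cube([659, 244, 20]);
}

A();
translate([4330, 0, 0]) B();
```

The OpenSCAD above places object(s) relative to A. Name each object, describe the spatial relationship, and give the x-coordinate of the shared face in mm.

The house frame's +x face and the bookshelf's −x face are both at x = 4330 mm.

A is a house frame. B is a bookshelf. The bookshelf is against the house frame's +x side, with their −y faces flush. The x-coordinate of the shared face is 4330 mm.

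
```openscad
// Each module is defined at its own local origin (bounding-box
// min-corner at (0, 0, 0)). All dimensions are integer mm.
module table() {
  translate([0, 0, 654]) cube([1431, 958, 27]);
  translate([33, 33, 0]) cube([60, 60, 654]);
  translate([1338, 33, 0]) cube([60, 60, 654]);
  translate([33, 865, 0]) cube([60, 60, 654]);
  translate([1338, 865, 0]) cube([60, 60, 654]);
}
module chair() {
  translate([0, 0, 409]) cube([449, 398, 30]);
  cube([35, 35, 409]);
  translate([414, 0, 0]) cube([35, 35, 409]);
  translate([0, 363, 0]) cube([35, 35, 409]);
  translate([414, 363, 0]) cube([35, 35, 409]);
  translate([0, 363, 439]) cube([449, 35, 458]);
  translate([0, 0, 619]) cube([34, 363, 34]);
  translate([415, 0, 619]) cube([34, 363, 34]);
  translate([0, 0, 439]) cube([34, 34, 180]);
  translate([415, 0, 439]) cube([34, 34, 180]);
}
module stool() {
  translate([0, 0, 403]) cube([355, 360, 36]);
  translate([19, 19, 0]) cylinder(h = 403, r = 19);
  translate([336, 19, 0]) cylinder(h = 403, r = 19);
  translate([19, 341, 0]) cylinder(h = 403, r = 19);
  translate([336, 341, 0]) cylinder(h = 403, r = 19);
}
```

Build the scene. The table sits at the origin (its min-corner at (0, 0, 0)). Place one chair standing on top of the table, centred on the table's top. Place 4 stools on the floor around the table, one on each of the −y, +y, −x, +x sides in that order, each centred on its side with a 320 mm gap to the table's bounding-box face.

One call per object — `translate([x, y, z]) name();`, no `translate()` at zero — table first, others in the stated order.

table();
translate([491, 280, 681]) chair();
translate([538, -680, 0]) stool();
translate([538, 1278, 0]) stool();
translate([-675, 299, 0]) stool();
translate([1751, 299, 0]) stool();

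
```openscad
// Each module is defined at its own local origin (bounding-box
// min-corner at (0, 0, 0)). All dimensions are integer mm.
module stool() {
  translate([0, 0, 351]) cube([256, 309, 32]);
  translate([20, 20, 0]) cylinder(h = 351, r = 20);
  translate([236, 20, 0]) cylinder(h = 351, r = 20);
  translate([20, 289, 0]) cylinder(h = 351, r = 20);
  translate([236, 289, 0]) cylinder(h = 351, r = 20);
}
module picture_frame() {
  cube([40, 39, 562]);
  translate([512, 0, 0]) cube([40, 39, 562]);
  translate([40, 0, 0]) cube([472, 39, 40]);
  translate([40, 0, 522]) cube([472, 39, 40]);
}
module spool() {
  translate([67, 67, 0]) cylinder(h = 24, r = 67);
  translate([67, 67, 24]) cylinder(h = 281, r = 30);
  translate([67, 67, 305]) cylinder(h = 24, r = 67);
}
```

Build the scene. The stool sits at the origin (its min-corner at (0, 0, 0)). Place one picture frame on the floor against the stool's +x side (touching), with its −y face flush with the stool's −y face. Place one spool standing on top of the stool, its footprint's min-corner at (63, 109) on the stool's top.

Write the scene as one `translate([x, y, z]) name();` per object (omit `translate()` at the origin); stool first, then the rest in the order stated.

stool();
translate([256, 0, 0]) picture_frame();
translate([63, 109, 383]) spool();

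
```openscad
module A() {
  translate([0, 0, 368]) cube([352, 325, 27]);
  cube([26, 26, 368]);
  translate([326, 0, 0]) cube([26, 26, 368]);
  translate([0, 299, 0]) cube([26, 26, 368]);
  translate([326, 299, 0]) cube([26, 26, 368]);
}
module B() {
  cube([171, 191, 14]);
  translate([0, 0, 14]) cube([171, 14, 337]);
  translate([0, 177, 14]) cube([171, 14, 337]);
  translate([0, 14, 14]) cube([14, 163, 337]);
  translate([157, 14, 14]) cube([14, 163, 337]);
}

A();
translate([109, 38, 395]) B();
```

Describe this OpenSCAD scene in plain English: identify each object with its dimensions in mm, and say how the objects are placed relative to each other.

A is a simple wooden stool: a rectangular seat 352 mm (x) by 325 mm (y), 27 mm thick, top face at z = 395 mm, on four square legs, each 26×26 mm in cross-section. The legs rest on z = 0, each flush with a corner of the seat.

B is an open storage box with external size 171×191×351 mm and wall thickness 14 mm (the base is also 14 mm thick). The base covers the whole footprint; the four walls stand on the base, with the y-facing walls full-width and the x-facing walls fitting between their inner faces.

The open box is on top of the stool.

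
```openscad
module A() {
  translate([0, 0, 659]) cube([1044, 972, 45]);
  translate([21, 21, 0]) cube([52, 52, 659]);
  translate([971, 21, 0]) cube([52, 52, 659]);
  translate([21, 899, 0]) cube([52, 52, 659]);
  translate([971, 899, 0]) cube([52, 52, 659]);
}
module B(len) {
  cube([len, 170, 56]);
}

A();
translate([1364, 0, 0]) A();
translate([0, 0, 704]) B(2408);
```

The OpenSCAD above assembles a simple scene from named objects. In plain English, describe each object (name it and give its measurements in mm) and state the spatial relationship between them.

A is a rectangular dining table. The top is 1044×972×45 mm with its upper surface at z = 704 mm. It stands on four 52×52 mm square legs, each inset 21 mm from the nearest pair of top edges, running from the floor to the underside of the top.

B is a rectangular beam 2408 mm long (x), 170 mm deep (y), 56 mm thick (z).

The beam spans the tops of two tables placed 320 mm apart, resting at z = 704 mm.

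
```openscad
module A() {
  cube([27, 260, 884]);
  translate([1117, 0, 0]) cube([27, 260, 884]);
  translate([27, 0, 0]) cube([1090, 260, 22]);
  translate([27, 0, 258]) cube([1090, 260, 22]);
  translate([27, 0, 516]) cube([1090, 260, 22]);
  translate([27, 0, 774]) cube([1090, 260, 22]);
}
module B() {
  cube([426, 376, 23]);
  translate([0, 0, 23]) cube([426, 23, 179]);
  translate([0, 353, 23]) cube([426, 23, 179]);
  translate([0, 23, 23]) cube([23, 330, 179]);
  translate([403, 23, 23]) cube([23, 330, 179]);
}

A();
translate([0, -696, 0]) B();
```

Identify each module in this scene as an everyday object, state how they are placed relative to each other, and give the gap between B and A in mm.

A is a bookshelf. B is an open box. The open box is on the floor beside the bookshelf on its −y side. The gap between the open box and the bookshelf is 320 mm.

The open box's nearest face is 320 mm from the bookshelf's −y face.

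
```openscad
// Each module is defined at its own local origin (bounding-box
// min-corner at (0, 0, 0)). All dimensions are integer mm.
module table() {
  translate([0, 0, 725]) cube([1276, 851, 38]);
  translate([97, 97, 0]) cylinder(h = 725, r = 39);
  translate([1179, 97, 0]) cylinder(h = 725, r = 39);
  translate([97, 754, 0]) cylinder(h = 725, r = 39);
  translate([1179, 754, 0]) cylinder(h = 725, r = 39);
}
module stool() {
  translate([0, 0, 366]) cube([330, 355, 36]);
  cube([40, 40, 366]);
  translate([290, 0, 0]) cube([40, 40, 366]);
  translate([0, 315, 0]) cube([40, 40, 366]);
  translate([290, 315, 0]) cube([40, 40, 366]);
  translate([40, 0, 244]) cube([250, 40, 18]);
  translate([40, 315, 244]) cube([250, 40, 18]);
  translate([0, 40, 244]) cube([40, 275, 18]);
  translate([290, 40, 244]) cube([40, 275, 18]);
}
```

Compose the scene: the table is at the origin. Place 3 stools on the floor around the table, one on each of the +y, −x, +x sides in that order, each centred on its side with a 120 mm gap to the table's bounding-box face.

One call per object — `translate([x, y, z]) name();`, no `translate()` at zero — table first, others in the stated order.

table();
translate([473, 971, 0]) stool();
translate([-450, 248, 0]) stool();
translate([1396, 248, 0]) stool();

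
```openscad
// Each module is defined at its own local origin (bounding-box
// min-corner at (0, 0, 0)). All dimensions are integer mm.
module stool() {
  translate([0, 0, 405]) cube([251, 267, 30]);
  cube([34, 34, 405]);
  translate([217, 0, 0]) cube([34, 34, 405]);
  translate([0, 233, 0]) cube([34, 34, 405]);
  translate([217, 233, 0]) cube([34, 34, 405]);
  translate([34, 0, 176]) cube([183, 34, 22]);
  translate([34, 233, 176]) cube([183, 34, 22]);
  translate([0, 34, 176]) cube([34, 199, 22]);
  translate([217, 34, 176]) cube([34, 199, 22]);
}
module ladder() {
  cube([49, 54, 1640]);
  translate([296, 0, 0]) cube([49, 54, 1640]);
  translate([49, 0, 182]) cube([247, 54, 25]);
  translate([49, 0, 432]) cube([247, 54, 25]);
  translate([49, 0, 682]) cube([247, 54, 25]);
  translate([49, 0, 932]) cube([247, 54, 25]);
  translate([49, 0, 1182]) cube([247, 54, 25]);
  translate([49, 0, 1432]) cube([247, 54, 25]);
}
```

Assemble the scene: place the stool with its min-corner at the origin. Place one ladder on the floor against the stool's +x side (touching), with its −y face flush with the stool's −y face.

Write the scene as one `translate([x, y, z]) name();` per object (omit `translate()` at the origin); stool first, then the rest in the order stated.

stool();
translate([251, 0, 0]) ladder();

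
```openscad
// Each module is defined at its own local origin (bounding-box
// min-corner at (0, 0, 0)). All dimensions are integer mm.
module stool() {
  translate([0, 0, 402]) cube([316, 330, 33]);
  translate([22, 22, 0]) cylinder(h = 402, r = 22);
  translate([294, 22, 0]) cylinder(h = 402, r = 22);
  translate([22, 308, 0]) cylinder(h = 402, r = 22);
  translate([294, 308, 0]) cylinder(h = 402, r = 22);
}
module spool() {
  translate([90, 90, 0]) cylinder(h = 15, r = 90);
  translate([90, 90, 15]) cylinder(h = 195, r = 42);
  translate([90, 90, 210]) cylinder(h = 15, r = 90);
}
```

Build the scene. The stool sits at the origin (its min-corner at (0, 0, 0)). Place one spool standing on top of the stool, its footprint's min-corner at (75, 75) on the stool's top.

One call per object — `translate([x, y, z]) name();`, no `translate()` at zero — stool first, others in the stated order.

stool();
translate([75, 75, 435]) spool();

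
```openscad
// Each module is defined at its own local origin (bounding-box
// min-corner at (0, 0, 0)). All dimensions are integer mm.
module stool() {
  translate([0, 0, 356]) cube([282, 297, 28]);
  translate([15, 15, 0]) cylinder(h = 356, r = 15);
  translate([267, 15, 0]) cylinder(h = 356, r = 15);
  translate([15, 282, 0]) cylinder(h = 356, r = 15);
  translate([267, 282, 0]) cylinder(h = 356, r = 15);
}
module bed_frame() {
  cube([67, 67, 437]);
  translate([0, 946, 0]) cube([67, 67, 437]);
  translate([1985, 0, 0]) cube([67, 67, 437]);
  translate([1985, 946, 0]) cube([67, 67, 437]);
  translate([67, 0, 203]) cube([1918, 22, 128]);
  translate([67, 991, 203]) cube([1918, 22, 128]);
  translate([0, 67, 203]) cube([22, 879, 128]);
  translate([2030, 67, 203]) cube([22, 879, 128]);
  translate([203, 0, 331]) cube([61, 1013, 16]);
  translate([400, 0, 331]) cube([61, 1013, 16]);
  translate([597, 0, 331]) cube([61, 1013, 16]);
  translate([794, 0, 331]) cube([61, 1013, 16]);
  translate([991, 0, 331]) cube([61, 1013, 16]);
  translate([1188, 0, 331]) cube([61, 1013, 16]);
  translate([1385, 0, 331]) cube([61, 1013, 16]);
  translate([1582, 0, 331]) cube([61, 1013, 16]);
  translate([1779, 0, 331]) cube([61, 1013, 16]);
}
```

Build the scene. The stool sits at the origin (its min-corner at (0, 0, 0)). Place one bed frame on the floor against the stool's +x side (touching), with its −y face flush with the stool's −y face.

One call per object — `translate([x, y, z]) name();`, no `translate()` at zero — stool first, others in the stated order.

stool();
translate([282, 0, 0]) bed_frame();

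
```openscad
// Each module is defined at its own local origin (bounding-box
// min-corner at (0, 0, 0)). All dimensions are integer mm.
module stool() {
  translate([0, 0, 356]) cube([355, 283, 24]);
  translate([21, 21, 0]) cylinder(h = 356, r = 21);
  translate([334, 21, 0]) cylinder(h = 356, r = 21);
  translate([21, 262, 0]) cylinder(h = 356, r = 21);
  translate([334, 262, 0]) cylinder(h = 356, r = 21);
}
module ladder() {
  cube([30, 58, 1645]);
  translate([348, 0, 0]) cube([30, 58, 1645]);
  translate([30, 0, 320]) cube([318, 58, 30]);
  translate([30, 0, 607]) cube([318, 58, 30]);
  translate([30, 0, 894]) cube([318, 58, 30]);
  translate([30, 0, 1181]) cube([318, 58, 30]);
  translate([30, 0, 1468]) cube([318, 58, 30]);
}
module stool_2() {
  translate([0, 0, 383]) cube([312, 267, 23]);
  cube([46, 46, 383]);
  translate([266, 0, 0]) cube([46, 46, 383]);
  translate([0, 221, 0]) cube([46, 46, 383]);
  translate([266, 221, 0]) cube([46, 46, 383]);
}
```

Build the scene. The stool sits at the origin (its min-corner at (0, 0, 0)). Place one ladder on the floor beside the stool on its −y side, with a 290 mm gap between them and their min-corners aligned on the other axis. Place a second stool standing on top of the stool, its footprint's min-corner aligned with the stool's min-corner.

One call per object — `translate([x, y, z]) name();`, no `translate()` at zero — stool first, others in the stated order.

stool();
translate([0, -348, 0]) ladder();
translate([0, 0, 380]) stool_2();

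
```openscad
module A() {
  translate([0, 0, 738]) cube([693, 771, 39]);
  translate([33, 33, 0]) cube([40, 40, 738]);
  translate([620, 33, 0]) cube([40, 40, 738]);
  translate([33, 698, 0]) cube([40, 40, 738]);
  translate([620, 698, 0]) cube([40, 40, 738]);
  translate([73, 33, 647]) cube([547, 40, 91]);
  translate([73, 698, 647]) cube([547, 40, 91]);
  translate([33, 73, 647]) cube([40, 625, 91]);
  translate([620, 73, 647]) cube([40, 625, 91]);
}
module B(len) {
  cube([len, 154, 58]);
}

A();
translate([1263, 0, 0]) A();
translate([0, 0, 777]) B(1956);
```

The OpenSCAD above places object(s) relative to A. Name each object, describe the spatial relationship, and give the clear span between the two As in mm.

A is a table. B is a beam. A beam spans the tops of two tables. The clear span between the two tables is 570 mm.

Second table starts at x = 1263; first ends at x = 693; clear span = 1263 − 693 = 570 mm.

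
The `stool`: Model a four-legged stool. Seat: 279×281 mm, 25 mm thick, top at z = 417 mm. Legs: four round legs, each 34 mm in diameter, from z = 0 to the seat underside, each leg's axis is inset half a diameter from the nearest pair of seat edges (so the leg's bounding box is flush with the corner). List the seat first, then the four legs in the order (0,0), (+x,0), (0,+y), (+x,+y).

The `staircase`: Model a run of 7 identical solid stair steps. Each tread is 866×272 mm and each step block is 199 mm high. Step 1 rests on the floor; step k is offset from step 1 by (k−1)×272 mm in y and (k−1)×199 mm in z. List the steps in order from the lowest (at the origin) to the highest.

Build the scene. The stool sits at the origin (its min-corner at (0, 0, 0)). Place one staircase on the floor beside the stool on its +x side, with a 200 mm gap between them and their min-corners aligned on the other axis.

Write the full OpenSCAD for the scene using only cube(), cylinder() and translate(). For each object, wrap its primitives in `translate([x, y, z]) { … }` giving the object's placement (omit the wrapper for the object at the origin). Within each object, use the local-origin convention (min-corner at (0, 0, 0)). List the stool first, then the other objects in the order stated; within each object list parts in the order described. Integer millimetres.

translate([0, 0, 392]) cube([279, 281, 25]);
translate([17, 17, 0]) cylinder(h = 392, r = 17);
translate([262, 17, 0]) cylinder(h = 392, r = 17);
translate([17, 264, 0]) cylinder(h = 392, r = 17);
translate([262, 264, 0]) cylinder(h = 392, r = 17);
translate([479, 0, 0]) {
  cube([866, 272, 199]);
  translate([0, 272, 199]) cube([866, 272, 199]);
  translate([0, 544, 398]) cube([866, 272, 199]);
  translate([0, 816, 597]) cube([866, 272, 199]);
  translate([0, 1088, 796]) cube([866, 272, 199]);
  translate([0, 1360, 995]) cube([866, 272, 199]);
  translate([0, 1632, 1194]) cube([866, 272, 199]);
}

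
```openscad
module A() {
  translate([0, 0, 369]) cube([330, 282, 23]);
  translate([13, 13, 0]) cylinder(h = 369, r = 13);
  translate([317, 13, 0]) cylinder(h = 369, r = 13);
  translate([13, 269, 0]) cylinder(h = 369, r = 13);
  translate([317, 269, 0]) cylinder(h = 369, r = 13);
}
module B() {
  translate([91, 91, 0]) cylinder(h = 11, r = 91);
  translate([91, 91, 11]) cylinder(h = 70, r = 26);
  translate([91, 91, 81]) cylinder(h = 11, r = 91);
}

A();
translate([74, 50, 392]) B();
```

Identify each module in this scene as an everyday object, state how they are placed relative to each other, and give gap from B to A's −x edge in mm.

A is a stool. B is a spool. The spool is on top of the stool, centred. The gap from the spool to the stool's −x edge is 74 mm.

The spool's min-x is at 74; the stool's min-x is 0; gap = 74 mm.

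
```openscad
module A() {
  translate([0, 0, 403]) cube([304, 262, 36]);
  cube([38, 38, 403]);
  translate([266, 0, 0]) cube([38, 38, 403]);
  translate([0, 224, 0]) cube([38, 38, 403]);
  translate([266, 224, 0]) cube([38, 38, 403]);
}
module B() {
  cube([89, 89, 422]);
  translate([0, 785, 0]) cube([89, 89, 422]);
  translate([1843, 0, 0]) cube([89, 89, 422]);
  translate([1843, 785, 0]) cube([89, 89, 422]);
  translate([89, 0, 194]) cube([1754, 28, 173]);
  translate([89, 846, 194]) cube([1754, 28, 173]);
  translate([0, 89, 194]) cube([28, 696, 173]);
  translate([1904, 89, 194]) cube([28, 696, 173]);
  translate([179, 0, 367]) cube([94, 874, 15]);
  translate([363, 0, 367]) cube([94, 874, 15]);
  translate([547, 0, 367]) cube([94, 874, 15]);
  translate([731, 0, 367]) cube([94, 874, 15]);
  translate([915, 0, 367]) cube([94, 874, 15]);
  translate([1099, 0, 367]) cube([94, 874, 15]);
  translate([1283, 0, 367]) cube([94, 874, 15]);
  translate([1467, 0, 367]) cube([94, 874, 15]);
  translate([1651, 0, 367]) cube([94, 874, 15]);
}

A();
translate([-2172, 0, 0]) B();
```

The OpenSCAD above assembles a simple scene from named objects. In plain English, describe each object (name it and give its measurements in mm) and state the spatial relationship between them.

A is a four-legged stool. The seat is a 304×262×36 mm slab whose top surface is at z = 439 mm; four square legs, each 38×38 mm in cross-section, run from the floor (z = 0) to the underside of the seat, each flush with a corner of the seat.

B is a bed frame 1932 mm long (x) by 874 mm wide (y). Four 89×89 mm corner posts, 422 mm tall, at the corners of the footprint. Four rails of 28 mm thickness and 173 mm height run between adjacent posts with their undersides at z = 194 mm, their outer faces flush with the outside of the frame (the two x-running rails run between the posts' inner faces; the two y-running rails run between the posts' inner faces). 9 slats, each 94 mm wide (x) and 15 mm thick, lie across the top of the two x-running rails, running the full 874 mm width of the frame in y; the slats are evenly spaced along x between the inner faces of the end posts with equal gaps (rounded down to the nearest mm) at the −x end and between each pair — any rounding remainder accumulates at the +x end.

The bed frame is on the floor beside the stool on its −x side.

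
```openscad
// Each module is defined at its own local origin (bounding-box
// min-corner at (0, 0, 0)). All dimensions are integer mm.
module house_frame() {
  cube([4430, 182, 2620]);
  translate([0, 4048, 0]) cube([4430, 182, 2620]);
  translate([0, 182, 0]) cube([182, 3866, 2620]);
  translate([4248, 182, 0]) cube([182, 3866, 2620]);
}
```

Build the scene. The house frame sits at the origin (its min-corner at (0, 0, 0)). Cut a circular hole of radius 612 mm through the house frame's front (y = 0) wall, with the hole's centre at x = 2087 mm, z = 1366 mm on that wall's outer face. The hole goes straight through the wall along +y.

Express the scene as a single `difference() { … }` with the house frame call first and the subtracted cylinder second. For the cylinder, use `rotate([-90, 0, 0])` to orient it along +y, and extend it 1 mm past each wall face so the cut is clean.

difference() {
  house_frame();
  translate([2087, -1, 1366]) rotate([-90, 0, 0]) cylinder(h = 184, r = 612);
}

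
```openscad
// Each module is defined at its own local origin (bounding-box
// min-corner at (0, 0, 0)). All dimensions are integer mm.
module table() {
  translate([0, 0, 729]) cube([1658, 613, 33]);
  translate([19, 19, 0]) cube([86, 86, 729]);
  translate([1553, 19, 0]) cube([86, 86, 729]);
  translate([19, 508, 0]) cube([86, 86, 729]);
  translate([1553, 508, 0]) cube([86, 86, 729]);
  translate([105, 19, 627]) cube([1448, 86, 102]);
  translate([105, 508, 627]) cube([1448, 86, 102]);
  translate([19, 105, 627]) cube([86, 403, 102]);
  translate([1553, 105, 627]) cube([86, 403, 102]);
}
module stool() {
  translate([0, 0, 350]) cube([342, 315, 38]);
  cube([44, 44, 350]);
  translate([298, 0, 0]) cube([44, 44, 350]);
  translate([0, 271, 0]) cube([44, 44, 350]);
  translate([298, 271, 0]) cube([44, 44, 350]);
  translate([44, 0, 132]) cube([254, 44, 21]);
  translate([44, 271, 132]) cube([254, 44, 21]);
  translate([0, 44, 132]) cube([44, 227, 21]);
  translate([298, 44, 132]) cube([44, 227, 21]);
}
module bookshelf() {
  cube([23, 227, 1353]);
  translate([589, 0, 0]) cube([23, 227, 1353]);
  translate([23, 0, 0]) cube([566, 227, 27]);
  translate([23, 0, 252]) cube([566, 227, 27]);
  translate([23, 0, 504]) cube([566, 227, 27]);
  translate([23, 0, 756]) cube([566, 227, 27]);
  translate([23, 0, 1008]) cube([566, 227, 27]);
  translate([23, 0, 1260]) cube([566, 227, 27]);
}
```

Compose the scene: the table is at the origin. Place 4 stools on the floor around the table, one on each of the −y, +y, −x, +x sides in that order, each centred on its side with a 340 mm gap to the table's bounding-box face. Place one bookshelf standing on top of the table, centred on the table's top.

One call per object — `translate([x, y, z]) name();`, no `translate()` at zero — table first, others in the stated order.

table();
translate([658, -655, 0]) stool();
translate([658, 953, 0]) stool();
translate([-682, 149, 0]) stool();
translate([1998, 149, 0]) stool();
translate([523, 193, 762]) bookshelf();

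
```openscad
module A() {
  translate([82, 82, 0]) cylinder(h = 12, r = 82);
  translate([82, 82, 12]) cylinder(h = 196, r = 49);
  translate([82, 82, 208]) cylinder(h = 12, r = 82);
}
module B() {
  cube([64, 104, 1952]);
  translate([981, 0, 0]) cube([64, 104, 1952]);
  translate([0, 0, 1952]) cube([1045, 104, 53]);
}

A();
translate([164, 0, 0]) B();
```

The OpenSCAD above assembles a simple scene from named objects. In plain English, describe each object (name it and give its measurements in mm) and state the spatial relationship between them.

A is a spool: two coaxial disc flanges of radius 82 mm and thickness 12 mm, joined by a core cylinder of radius 49 mm and height 196 mm. The lower flange rests on z = 0 and the three cylinders share a vertical axis.

B is a rectangular door frame: two vertical jambs of 64×104 mm section, 1952 mm tall, with a clear opening 917 mm wide between their inner faces. A header 53 mm tall and 104 mm deep lies on top of the jambs and spans the full outside width.

The door frame is against the spool's +x side, with their −y faces flush.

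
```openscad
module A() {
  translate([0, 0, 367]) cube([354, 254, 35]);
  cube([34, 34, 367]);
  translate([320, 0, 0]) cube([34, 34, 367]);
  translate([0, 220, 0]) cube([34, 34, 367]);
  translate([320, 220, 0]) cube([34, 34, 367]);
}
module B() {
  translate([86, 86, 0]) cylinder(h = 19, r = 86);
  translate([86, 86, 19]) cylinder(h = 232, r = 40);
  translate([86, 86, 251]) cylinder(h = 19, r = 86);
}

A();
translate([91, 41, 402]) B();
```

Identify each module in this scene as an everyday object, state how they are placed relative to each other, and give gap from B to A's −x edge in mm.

A is a stool. B is a spool. The spool is on top of the stool, centred. The gap from the spool to the stool's −x edge is 91 mm.

The spool's min-x is at 91; the stool's min-x is 0; gap = 91 mm.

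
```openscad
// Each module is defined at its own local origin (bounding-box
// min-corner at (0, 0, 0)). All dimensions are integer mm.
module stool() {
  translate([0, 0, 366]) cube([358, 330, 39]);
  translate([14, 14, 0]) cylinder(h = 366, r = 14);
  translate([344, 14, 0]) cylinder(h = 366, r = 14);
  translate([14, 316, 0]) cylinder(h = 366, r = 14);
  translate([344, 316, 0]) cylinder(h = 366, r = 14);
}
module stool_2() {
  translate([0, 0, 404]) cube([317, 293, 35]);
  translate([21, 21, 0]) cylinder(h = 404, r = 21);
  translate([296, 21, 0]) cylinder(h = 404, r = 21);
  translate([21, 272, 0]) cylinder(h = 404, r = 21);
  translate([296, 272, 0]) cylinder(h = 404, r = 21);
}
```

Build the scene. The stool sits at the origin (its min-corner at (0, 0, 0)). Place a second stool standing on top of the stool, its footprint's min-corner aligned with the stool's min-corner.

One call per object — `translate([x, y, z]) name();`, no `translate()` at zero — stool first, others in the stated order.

stool();
translate([0, 0, 405]) stool_2();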